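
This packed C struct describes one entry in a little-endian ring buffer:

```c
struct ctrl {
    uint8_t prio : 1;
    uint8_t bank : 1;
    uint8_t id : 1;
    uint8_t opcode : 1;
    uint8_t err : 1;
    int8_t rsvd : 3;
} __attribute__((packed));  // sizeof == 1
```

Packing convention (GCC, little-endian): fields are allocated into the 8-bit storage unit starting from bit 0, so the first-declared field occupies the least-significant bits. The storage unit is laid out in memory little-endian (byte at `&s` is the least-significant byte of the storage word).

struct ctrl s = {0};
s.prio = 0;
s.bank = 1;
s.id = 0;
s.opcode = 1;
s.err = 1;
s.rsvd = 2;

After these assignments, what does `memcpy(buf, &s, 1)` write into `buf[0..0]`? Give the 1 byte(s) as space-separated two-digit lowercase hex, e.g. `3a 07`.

5a

prio:1 = 0 → 0x0 << 0 → word 0x00
bank:1 = 1 → 0x1 << 1 → word 0x02
id:1 = 0 → 0x0 << 2 → word 0x02
opcode:1 = 1 → 0x1 << 3 → word 0x0a
err:1 = 1 → 0x1 << 4 → word 0x1a
rsvd:3 = 2 → 0x2 << 5 → word 0x5a
word = 0x5a → little-endian bytes:
  [0]=0x5a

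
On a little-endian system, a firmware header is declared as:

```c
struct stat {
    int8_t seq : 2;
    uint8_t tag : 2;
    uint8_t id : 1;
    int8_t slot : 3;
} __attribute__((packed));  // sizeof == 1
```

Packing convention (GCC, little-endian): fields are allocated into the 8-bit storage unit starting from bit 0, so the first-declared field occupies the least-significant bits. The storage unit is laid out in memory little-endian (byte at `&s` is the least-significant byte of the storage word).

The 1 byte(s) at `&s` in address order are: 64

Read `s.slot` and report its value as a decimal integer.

3

[0]=0x64 (little-endian) → word 0x64
seq [0+:2] = (word>>0) & 0x3 = 0
tag [2+:2] = (word>>2) & 0x3 = 1
id [4+:1] = (word>>4) & 0x1 = 0
slot [5+:3] = (word>>5) & 0x7 = 3  ←
slot signed 3b, MSB=0: value = 3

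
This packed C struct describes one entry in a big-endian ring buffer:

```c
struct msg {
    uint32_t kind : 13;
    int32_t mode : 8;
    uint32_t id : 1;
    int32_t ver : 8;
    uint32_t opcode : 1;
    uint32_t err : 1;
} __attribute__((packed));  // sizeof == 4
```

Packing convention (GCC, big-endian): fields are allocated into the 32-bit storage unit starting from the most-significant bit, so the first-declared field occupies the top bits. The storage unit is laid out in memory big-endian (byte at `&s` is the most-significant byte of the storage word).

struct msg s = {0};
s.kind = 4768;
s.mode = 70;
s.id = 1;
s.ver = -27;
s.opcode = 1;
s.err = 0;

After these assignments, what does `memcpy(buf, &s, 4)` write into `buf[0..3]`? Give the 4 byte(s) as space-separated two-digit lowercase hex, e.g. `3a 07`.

kind:13 = 4768 → 0x12a0 << 19 → word 0x95000000
mode:8 = 70 → 0x46 << 11 → word 0x95023000
id:1 = 1 → 0x1 << 10 → word 0x95023400
ver:8 = -27 → 0xe5 << 2 → word 0x95023794
opcode:1 = 1 → 0x1 << 1 → word 0x95023796
err:1 = 0 → 0x0 << 0 → word 0x95023796
word = 0x95023796 → big-endian bytes:
  [0]=0x95  [1]=0x02  [2]=0x37  [3]=0x96

95 02 37 96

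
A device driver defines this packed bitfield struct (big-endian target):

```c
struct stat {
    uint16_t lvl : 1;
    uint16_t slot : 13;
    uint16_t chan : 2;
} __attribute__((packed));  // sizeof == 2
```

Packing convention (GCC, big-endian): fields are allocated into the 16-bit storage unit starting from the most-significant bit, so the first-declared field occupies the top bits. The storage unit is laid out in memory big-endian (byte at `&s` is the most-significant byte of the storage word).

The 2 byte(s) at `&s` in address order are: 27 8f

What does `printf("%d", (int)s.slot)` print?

2531

[0]=0x27 [1]=0x8f (big-endian) → word 0x278f
lvl [15+:1] = (word>>15) & 0x1 = 0
slot [2+:13] = (word>>2) & 0x1fff = 2531  ←
chan [0+:2] = (word>>0) & 0x3 = 3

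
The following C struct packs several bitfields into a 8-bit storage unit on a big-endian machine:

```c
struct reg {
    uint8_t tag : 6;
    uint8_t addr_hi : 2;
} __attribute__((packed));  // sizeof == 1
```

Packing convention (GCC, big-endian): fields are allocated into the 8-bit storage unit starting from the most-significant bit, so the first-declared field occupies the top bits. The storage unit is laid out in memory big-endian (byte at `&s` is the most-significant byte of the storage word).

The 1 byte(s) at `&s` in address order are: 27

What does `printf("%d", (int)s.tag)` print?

[0]=0x27 (big-endian) → word 0x27
tag [2+:6] = (word>>2) & 0x3f = 9  ←
addr_hi [0+:2] = (word>>0) & 0x3 = 3

9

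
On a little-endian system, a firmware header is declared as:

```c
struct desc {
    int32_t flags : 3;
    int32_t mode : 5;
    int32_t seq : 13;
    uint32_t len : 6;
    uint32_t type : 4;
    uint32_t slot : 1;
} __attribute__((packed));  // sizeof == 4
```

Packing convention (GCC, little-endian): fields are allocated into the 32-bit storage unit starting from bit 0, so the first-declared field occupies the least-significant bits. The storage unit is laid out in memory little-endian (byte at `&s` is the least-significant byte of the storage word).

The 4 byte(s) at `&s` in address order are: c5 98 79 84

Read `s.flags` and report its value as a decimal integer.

-3

[0]=0xc5 [1]=0x98 [2]=0x79 [3]=0x84 (little-endian) → word 0x847998c5
flags:3 @ bit 0 → (0x847998c5>>0)&0x7 = 0x5  ←
mode:5 @ bit 3 → (0x847998c5>>3)&0x1f = 0x18
seq:13 @ bit 8 → (0x847998c5>>8)&0x1fff = 0x1998
len:6 @ bit 21 → (0x847998c5>>21)&0x3f = 0x23
type:4 @ bit 27 → (0x847998c5>>27)&0xf = 0x0
slot:1 @ bit 31 → (0x847998c5>>31)&0x1 = 0x1
flags signed 3b, MSB=1: 5 - 8 = -3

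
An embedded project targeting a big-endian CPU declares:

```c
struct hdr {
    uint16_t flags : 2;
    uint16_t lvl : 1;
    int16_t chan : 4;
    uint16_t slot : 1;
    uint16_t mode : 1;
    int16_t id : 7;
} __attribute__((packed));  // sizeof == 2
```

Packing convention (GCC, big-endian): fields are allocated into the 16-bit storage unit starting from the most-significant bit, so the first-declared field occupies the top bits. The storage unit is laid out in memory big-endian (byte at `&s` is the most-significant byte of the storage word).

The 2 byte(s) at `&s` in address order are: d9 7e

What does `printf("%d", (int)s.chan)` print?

[0]=0xd9 [1]=0x7e (big-endian) → word 0xd97e
flags:2 @ bit 14 → (0xd97e>>14)&0x3 = 0x3
lvl:1 @ bit 13 → (0xd97e>>13)&0x1 = 0x0
chan:4 @ bit 9 → (0xd97e>>9)&0xf = 0xc  ←
slot:1 @ bit 8 → (0xd97e>>8)&0x1 = 0x1
mode:1 @ bit 7 → (0xd97e>>7)&0x1 = 0x0
id:7 @ bit 0 → (0xd97e>>0)&0x7f = 0x7e
chan signed 4b, MSB=1: 12 - 16 = -4

-4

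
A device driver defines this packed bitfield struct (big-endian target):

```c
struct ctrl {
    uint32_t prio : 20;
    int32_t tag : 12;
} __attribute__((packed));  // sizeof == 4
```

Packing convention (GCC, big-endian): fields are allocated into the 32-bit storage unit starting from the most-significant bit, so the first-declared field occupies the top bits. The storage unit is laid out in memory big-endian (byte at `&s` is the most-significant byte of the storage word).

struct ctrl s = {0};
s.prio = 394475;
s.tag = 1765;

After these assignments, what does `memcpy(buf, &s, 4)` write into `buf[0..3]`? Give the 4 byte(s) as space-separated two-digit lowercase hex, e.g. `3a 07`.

60 4e b6 e5

[12+:20] prio=394475 & 0xfffff = 0x604eb; word=0x604eb000
[0+:12] tag=1765 & 0xfff = 0x6e5; word=0x604eb6e5
word = 0x604eb6e5 → big-endian bytes:
  [0]=0x60  [1]=0x4e  [2]=0xb6  [3]=0xe5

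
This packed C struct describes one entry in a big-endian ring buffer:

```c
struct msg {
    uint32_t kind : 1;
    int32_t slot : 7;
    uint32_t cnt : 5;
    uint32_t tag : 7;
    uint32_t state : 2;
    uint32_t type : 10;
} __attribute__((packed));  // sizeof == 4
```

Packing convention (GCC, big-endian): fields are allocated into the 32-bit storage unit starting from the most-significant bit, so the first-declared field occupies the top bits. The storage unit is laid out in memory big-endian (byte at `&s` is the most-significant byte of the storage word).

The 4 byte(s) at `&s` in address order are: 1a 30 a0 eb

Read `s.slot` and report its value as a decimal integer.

26

[0]=0x1a [1]=0x30 [2]=0xa0 [3]=0xeb (big-endian) → word 0x1a30a0eb
kind [31+:1] = (word>>31) & 0x1 = 0
slot [24+:7] = (word>>24) & 0x7f = 26  ←
cnt [19+:5] = (word>>19) & 0x1f = 6
tag [12+:7] = (word>>12) & 0x7f = 10
state [10+:2] = (word>>10) & 0x3 = 0
type [0+:10] = (word>>0) & 0x3ff = 235
slot signed 7b, MSB=0: value = 26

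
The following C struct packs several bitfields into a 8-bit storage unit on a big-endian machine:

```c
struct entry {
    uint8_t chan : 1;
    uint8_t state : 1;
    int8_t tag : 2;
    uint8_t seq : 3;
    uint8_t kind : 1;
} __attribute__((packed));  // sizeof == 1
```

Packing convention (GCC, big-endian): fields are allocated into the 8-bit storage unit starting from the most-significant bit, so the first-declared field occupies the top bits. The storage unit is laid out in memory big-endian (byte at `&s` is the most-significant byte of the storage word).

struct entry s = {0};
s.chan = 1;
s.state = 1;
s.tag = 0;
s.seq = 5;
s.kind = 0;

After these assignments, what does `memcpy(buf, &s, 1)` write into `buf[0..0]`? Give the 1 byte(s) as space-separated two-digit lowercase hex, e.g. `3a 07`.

ca

[7+:1] chan=1 & 0x1 = 0x1; word=0x80
[6+:1] state=1 & 0x1 = 0x1; word=0xc0
[4+:2] tag=0 & 0x3 = 0x0; word=0xc0
[1+:3] seq=5 & 0x7 = 0x5; word=0xca
[0+:1] kind=0 & 0x1 = 0x0; word=0xca
word = 0xca → big-endian bytes:
  [0]=0xca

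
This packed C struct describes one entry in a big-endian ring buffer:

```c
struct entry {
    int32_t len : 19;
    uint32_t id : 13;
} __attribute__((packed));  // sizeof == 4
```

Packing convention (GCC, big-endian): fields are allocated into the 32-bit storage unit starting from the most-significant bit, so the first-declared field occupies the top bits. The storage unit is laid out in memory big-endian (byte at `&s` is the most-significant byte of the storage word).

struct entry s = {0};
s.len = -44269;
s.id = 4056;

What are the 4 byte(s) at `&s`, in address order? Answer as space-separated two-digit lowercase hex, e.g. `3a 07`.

ea 62 6f d8

len:19 = -44269 → 0x75313 << 13 → word 0xea626000
id:13 = 4056 → 0xfd8 << 0 → word 0xea626fd8
word = 0xea626fd8 → big-endian bytes:
  [0]=0xea  [1]=0x62  [2]=0x6f  [3]=0xd8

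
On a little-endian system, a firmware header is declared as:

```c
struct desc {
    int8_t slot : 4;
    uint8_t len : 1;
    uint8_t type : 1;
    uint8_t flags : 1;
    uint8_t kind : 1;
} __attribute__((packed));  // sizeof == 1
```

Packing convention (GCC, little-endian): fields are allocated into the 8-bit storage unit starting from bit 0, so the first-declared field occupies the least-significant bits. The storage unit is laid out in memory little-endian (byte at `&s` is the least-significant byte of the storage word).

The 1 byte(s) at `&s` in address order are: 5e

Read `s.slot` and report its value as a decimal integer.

[0]=0x5e (little-endian) → word 0x5e
slot:4 @ bit 0 → (0x5e>>0)&0xf = 0xe  ←
len:1 @ bit 4 → (0x5e>>4)&0x1 = 0x1
type:1 @ bit 5 → (0x5e>>5)&0x1 = 0x0
flags:1 @ bit 6 → (0x5e>>6)&0x1 = 0x1
kind:1 @ bit 7 → (0x5e>>7)&0x1 = 0x0
slot signed 4b, MSB=1: 14 - 16 = -2

-2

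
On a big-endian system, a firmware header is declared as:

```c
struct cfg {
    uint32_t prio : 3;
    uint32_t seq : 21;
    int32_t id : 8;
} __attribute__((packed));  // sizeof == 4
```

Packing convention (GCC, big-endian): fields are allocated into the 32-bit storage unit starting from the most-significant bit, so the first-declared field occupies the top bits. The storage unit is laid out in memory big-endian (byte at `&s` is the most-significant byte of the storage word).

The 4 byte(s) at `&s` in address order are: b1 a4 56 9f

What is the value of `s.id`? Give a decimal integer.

-97

[0]=0xb1 [1]=0xa4 [2]=0x56 [3]=0x9f (big-endian) → word 0xb1a4569f
prio:3 @ bit 29 → (0xb1a4569f>>29)&0x7 = 0x5
seq:21 @ bit 8 → (0xb1a4569f>>8)&0x1fffff = 0x11a456
id:8 @ bit 0 → (0xb1a4569f>>0)&0xff = 0x9f  ←
id signed 8b, MSB=1: 159 - 256 = -97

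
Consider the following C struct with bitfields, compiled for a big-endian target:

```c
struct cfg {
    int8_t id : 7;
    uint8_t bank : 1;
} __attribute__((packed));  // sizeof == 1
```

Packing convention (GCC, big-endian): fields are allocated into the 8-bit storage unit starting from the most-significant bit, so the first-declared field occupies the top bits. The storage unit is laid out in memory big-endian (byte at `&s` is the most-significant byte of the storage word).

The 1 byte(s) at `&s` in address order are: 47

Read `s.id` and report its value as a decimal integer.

[0]=0x47 (big-endian) → word 0x47
id:7 @ bit 1 → (0x47>>1)&0x7f = 0x23  ←
bank:1 @ bit 0 → (0x47>>0)&0x1 = 0x1
id signed 7b, MSB=0: value = 35

35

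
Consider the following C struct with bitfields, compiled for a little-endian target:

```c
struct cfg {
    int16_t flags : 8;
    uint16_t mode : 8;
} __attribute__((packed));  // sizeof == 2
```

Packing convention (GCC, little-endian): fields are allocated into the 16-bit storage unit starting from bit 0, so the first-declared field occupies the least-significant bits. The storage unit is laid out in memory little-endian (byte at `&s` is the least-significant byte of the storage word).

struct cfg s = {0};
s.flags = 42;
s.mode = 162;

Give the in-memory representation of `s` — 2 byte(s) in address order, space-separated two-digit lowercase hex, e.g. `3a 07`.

2a a2

[0+:8] flags=42 & 0xff = 0x2a; word=0x002a
[8+:8] mode=162 & 0xff = 0xa2; word=0xa22a
word = 0xa22a → little-endian bytes:
  [0]=0x2a  [1]=0xa2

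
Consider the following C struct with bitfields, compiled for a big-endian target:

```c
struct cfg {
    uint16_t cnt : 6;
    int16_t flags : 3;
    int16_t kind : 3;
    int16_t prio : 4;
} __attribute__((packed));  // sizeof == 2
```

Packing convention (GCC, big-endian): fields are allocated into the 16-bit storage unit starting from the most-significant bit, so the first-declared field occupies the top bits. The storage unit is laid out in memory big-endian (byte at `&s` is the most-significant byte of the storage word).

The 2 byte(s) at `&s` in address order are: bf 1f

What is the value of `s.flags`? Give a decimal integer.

[0]=0xbf [1]=0x1f (big-endian) → word 0xbf1f
cnt [10+:6] = (word>>10) & 0x3f = 47
flags [7+:3] = (word>>7) & 0x7 = 6  ←
kind [4+:3] = (word>>4) & 0x7 = 1
prio [0+:4] = (word>>0) & 0xf = 15
flags signed 3b, MSB=1: 6 - 8 = -2

-2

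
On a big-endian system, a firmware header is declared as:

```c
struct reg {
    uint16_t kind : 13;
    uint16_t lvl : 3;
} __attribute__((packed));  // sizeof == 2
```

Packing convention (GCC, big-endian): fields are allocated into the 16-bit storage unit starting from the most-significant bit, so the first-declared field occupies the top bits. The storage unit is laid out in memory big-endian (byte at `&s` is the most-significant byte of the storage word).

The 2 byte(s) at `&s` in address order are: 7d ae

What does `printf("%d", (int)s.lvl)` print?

[0]=0x7d [1]=0xae (big-endian) → word 0x7dae
kind:13 @ bit 3 → (0x7dae>>3)&0x1fff = 0xfb5
lvl:3 @ bit 0 → (0x7dae>>0)&0x7 = 0x6  ←

6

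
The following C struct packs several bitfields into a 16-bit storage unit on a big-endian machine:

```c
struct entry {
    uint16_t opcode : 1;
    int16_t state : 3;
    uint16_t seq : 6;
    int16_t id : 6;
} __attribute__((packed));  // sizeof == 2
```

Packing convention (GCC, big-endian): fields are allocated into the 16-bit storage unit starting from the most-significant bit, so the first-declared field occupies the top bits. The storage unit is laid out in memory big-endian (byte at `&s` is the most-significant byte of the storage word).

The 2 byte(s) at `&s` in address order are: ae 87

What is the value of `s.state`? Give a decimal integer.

[0]=0xae [1]=0x87 (big-endian) → word 0xae87
opcode [15+:1] = (word>>15) & 0x1 = 1
state [12+:3] = (word>>12) & 0x7 = 2  ←
seq [6+:6] = (word>>6) & 0x3f = 58
id [0+:6] = (word>>0) & 0x3f = 7
state signed 3b, MSB=0: value = 2

2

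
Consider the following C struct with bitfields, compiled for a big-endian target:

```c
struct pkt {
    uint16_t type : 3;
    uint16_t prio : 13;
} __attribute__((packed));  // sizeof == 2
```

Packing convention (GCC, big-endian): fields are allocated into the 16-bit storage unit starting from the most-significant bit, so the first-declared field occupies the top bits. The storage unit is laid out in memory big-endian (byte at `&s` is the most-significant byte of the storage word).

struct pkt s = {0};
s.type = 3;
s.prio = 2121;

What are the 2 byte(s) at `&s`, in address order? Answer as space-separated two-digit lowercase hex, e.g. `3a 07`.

type (3b) val=3 bits=0x3 at bit 13: 0x6000
prio (13b) val=2121 bits=0x849 at bit 0: 0x6849
word = 0x6849 → big-endian bytes:
  [0]=0x68  [1]=0x49

68 49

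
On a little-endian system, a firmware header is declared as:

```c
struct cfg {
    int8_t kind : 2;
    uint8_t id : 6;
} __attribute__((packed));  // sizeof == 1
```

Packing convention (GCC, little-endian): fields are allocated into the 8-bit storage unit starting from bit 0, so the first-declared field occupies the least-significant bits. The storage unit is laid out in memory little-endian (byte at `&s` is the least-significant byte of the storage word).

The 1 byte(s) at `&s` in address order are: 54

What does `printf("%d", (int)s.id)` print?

[0]=0x54 (little-endian) → word 0x54
kind [0+:2] = (word>>0) & 0x3 = 0
id [2+:6] = (word>>2) & 0x3f = 21  ←

21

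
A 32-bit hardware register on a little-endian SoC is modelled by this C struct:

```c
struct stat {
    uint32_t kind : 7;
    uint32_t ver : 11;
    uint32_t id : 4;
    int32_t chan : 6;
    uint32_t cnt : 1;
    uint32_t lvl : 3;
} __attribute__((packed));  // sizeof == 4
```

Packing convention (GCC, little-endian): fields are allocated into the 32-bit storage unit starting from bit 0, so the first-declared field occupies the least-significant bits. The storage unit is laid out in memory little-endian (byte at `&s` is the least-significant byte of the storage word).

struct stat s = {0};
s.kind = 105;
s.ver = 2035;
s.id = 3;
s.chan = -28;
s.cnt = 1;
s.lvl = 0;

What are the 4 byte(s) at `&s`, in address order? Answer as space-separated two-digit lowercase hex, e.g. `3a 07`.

kind (7b) val=105 bits=0x69 at bit 0: 0x00000069
ver (11b) val=2035 bits=0x7f3 at bit 7: 0x0003f9e9
id (4b) val=3 bits=0x3 at bit 18: 0x000ff9e9
chan (6b) val=-28 bits=0x24 at bit 22: 0x090ff9e9
cnt (1b) val=1 bits=0x1 at bit 28: 0x190ff9e9
lvl (3b) val=0 bits=0x0 at bit 29: 0x190ff9e9
word = 0x190ff9e9 → little-endian bytes:
  [0]=0xe9  [1]=0xf9  [2]=0x0f  [3]=0x19

e9 f9 0f 19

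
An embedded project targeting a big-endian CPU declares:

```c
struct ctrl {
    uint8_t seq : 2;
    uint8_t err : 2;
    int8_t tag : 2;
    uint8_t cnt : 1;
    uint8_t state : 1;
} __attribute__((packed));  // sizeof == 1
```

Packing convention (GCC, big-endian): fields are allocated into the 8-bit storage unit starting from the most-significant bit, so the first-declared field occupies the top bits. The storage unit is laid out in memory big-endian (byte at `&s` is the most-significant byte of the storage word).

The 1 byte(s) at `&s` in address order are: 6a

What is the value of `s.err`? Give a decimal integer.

[0]=0x6a (big-endian) → word 0x6a
seq:2 @ bit 6 → (0x6a>>6)&0x3 = 0x1
err:2 @ bit 4 → (0x6a>>4)&0x3 = 0x2  ←
tag:2 @ bit 2 → (0x6a>>2)&0x3 = 0x2
cnt:1 @ bit 1 → (0x6a>>1)&0x1 = 0x1
state:1 @ bit 0 → (0x6a>>0)&0x1 = 0x0

2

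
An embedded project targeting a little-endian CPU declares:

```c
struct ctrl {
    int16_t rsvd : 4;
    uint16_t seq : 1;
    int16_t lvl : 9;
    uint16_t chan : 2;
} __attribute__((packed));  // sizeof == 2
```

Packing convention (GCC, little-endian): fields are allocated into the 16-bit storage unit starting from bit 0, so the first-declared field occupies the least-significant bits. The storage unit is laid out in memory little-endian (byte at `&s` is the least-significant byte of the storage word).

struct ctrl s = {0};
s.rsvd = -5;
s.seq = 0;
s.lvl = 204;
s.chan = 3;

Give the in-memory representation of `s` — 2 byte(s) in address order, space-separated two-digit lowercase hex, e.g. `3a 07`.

rsvd:4 = -5 → 0xb << 0 → word 0x000b
seq:1 = 0 → 0x0 << 4 → word 0x000b
lvl:9 = 204 → 0xcc << 5 → word 0x198b
chan:2 = 3 → 0x3 << 14 → word 0xd98b
word = 0xd98b → little-endian bytes:
  [0]=0x8b  [1]=0xd9

8b d9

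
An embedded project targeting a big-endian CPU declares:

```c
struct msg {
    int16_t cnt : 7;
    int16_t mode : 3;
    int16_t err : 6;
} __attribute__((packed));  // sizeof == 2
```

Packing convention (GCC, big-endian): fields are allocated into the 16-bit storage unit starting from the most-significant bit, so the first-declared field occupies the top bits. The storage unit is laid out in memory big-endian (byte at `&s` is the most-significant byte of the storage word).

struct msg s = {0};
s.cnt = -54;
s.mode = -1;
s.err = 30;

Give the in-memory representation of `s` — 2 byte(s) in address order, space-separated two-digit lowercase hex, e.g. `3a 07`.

[9+:7] cnt=-54 & 0x7f = 0x4a; word=0x9400
[6+:3] mode=-1 & 0x7 = 0x7; word=0x95c0
[0+:6] err=30 & 0x3f = 0x1e; word=0x95de
word = 0x95de → big-endian bytes:
  [0]=0x95  [1]=0xde

95 de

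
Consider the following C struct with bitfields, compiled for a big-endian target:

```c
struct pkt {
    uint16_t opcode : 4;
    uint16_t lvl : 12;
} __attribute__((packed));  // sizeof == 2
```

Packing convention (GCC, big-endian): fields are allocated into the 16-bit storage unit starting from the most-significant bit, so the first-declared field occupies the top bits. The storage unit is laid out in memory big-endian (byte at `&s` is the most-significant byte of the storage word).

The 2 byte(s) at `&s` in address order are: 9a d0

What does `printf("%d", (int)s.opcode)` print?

[0]=0x9a [1]=0xd0 (big-endian) → word 0x9ad0
opcode:4 @ bit 12 → (0x9ad0>>12)&0xf = 0x9  ←
lvl:12 @ bit 0 → (0x9ad0>>0)&0xfff = 0xad0

9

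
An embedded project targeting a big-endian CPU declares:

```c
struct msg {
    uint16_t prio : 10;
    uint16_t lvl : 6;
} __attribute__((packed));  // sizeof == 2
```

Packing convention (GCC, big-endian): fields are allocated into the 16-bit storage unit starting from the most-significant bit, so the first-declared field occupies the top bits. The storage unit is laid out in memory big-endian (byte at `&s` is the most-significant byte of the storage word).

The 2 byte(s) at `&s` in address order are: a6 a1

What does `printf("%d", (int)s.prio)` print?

666

[0]=0xa6 [1]=0xa1 (big-endian) → word 0xa6a1
prio:10 @ bit 6 → (0xa6a1>>6)&0x3ff = 0x29a  ←
lvl:6 @ bit 0 → (0xa6a1>>0)&0x3f = 0x21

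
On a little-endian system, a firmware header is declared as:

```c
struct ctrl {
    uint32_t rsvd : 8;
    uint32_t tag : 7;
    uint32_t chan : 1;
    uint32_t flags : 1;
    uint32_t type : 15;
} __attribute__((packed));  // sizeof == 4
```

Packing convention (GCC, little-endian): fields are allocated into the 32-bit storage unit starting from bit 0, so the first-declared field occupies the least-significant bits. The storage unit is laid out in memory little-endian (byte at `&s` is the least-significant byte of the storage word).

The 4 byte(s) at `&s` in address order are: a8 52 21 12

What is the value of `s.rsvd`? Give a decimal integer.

168

[0]=0xa8 [1]=0x52 [2]=0x21 [3]=0x12 (little-endian) → word 0x122152a8
rsvd [0+:8] = (word>>0) & 0xff = 168  ←
tag [8+:7] = (word>>8) & 0x7f = 82
chan [15+:1] = (word>>15) & 0x1 = 0
flags [16+:1] = (word>>16) & 0x1 = 1
type [17+:15] = (word>>17) & 0x7fff = 2320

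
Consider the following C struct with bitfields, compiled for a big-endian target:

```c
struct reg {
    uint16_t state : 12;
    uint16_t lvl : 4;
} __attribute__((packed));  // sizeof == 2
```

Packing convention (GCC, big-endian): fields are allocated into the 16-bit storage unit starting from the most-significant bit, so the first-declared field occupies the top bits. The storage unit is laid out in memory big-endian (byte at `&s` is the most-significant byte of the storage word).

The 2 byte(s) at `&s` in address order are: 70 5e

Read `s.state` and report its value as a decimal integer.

1797

[0]=0x70 [1]=0x5e (big-endian) → word 0x705e
state [4+:12] = (word>>4) & 0xfff = 1797  ←
lvl [0+:4] = (word>>0) & 0xf = 14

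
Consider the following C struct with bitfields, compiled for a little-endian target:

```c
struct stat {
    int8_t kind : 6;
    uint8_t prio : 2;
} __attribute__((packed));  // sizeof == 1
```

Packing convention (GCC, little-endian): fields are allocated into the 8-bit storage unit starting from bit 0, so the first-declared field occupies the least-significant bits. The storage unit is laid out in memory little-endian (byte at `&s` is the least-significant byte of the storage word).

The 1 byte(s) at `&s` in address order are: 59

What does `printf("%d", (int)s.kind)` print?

25

[0]=0x59 (little-endian) → word 0x59
kind:6 @ bit 0 → (0x59>>0)&0x3f = 0x19  ←
prio:2 @ bit 6 → (0x59>>6)&0x3 = 0x1
kind signed 6b, MSB=0: value = 25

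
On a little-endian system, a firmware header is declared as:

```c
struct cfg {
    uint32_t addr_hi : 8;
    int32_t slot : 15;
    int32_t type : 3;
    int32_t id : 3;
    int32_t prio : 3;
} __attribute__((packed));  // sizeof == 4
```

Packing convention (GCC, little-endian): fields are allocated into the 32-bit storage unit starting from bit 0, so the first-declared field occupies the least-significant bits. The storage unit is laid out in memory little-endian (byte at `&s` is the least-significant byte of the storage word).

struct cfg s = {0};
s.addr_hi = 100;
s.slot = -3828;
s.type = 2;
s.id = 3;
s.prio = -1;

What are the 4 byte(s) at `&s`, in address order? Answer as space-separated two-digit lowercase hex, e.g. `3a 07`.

addr_hi:8 = 100 → 0x64 << 0 → word 0x00000064
slot:15 = -3828 → 0x710c << 8 → word 0x00710c64
type:3 = 2 → 0x2 << 23 → word 0x01710c64
id:3 = 3 → 0x3 << 26 → word 0x0d710c64
prio:3 = -1 → 0x7 << 29 → word 0xed710c64
word = 0xed710c64 → little-endian bytes:
  [0]=0x64  [1]=0x0c  [2]=0x71  [3]=0xed

64 0c 71 ed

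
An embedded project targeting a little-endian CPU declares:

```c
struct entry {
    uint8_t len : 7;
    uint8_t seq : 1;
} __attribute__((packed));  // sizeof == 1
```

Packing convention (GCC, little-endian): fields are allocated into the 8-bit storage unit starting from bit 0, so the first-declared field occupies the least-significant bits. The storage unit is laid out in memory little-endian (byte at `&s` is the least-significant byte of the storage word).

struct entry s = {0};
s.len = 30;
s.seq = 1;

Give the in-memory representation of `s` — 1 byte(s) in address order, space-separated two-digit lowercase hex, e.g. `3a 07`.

len (7b) val=30 bits=0x1e at bit 0: 0x1e
seq (1b) val=1 bits=0x1 at bit 7: 0x9e
word = 0x9e → little-endian bytes:
  [0]=0x9e

9e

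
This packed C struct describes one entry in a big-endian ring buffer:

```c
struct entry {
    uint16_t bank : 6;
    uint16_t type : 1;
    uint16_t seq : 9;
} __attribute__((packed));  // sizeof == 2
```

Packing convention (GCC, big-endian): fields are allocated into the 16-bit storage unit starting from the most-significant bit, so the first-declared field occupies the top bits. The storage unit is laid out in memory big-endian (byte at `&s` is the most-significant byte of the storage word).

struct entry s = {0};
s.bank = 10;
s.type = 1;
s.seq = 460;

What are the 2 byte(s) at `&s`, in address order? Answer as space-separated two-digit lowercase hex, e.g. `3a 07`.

bank (6b) val=10 bits=0xa at bit 10: 0x2800
type (1b) val=1 bits=0x1 at bit 9: 0x2a00
seq (9b) val=460 bits=0x1cc at bit 0: 0x2bcc
word = 0x2bcc → big-endian bytes:
  [0]=0x2b  [1]=0xcc

2b cc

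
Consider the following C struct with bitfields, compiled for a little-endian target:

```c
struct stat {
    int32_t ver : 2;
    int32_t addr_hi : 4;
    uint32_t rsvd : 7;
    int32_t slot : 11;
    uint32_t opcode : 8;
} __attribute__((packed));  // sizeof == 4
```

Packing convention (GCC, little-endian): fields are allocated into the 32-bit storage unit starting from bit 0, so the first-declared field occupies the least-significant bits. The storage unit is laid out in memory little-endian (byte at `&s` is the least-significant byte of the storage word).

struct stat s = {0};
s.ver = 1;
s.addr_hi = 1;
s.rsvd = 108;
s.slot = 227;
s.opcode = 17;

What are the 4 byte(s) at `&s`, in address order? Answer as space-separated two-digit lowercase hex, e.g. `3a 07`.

[0+:2] ver=1 & 0x3 = 0x1; word=0x00000001
[2+:4] addr_hi=1 & 0xf = 0x1; word=0x00000005
[6+:7] rsvd=108 & 0x7f = 0x6c; word=0x00001b05
[13+:11] slot=227 & 0x7ff = 0xe3; word=0x001c7b05
[24+:8] opcode=17 & 0xff = 0x11; word=0x111c7b05
word = 0x111c7b05 → little-endian bytes:
  [0]=0x05  [1]=0x7b  [2]=0x1c  [3]=0x11

05 7b 1c 11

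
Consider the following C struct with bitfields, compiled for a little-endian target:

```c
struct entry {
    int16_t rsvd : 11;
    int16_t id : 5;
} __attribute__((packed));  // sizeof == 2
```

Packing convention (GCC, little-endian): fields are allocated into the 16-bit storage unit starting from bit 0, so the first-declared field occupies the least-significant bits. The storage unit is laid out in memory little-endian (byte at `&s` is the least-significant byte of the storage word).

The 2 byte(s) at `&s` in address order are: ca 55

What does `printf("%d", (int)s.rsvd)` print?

[0]=0xca [1]=0x55 (little-endian) → word 0x55ca
rsvd [0+:11] = (word>>0) & 0x7ff = 1482  ←
id [11+:5] = (word>>11) & 0x1f = 10
rsvd signed 11b, MSB=1: 1482 - 2048 = -566

-566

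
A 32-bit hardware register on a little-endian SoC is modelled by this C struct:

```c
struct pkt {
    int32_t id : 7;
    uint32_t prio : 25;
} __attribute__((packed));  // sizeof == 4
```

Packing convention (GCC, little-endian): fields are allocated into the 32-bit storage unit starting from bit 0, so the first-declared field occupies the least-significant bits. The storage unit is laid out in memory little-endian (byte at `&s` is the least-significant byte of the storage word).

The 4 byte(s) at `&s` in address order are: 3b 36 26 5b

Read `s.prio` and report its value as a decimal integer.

[0]=0x3b [1]=0x36 [2]=0x26 [3]=0x5b (little-endian) → word 0x5b26363b
id:7 @ bit 0 → (0x5b26363b>>0)&0x7f = 0x3b
prio:25 @ bit 7 → (0x5b26363b>>7)&0x1ffffff = 0xb64c6c  ←

11947116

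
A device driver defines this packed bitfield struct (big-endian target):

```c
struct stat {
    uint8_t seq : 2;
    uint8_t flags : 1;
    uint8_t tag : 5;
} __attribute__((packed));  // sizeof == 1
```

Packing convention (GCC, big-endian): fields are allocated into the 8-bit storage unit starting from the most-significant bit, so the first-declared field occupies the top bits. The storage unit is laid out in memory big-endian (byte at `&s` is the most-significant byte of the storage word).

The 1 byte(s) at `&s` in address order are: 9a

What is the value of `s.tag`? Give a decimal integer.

26

[0]=0x9a (big-endian) → word 0x9a
seq:2 @ bit 6 → (0x9a>>6)&0x3 = 0x2
flags:1 @ bit 5 → (0x9a>>5)&0x1 = 0x0
tag:5 @ bit 0 → (0x9a>>0)&0x1f = 0x1a  ←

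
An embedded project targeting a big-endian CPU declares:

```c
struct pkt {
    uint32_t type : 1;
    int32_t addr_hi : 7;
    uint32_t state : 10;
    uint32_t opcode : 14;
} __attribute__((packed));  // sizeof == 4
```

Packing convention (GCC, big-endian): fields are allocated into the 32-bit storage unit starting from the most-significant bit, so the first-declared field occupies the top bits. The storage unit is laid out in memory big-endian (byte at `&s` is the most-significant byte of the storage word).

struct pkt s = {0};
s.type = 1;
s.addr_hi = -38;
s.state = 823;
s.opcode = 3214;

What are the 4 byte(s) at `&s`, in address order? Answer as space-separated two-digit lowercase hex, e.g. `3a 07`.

da cd cc 8e

[31+:1] type=1 & 0x1 = 0x1; word=0x80000000
[24+:7] addr_hi=-38 & 0x7f = 0x5a; word=0xda000000
[14+:10] state=823 & 0x3ff = 0x337; word=0xdacdc000
[0+:14] opcode=3214 & 0x3fff = 0xc8e; word=0xdacdcc8e
word = 0xdacdcc8e → big-endian bytes:
  [0]=0xda  [1]=0xcd  [2]=0xcc  [3]=0x8e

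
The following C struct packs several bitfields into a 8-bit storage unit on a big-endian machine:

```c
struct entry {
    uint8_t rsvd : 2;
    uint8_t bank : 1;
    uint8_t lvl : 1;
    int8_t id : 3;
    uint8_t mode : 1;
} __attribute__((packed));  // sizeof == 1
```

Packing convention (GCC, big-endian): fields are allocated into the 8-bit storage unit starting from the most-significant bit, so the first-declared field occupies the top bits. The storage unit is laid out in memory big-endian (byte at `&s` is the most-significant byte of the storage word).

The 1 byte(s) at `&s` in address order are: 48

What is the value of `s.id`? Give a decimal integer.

[0]=0x48 (big-endian) → word 0x48
rsvd:2 @ bit 6 → (0x48>>6)&0x3 = 0x1
bank:1 @ bit 5 → (0x48>>5)&0x1 = 0x0
lvl:1 @ bit 4 → (0x48>>4)&0x1 = 0x0
id:3 @ bit 1 → (0x48>>1)&0x7 = 0x4  ←
mode:1 @ bit 0 → (0x48>>0)&0x1 = 0x0
id signed 3b, MSB=1: 4 - 8 = -4

-4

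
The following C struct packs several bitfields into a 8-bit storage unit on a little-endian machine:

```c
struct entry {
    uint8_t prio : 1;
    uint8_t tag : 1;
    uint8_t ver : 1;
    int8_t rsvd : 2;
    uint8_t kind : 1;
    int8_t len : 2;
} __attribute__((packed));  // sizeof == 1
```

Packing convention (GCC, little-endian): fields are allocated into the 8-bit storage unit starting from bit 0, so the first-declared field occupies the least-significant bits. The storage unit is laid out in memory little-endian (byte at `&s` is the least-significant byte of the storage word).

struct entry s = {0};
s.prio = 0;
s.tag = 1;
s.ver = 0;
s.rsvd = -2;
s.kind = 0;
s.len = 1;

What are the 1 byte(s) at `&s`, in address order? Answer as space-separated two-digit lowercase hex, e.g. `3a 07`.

[0+:1] prio=0 & 0x1 = 0x0; word=0x00
[1+:1] tag=1 & 0x1 = 0x1; word=0x02
[2+:1] ver=0 & 0x1 = 0x0; word=0x02
[3+:2] rsvd=-2 & 0x3 = 0x2; word=0x12
[5+:1] kind=0 & 0x1 = 0x0; word=0x12
[6+:2] len=1 & 0x3 = 0x1; word=0x52
word = 0x52 → little-endian bytes:
  [0]=0x52

52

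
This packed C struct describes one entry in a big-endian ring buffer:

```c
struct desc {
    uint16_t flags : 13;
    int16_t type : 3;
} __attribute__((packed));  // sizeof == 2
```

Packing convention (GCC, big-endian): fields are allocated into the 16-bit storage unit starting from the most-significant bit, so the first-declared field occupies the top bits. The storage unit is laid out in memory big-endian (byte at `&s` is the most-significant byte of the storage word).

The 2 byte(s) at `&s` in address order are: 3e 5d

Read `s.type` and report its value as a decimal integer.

-3

[0]=0x3e [1]=0x5d (big-endian) → word 0x3e5d
flags [3+:13] = (word>>3) & 0x1fff = 1995
type [0+:3] = (word>>0) & 0x7 = 5  ←
type signed 3b, MSB=1: 5 - 8 = -3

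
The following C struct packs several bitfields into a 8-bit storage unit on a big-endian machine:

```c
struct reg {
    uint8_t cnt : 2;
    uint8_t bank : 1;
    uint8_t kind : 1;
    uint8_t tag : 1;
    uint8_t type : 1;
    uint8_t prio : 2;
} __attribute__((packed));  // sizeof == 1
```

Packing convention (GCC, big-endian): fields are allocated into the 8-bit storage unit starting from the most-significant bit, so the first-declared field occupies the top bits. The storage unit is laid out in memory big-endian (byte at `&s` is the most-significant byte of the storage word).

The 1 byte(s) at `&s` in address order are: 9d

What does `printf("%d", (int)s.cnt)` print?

2

[0]=0x9d (big-endian) → word 0x9d
cnt [6+:2] = (word>>6) & 0x3 = 2  ←
bank [5+:1] = (word>>5) & 0x1 = 0
kind [4+:1] = (word>>4) & 0x1 = 1
tag [3+:1] = (word>>3) & 0x1 = 1
type [2+:1] = (word>>2) & 0x1 = 1
prio [0+:2] = (word>>0) & 0x3 = 1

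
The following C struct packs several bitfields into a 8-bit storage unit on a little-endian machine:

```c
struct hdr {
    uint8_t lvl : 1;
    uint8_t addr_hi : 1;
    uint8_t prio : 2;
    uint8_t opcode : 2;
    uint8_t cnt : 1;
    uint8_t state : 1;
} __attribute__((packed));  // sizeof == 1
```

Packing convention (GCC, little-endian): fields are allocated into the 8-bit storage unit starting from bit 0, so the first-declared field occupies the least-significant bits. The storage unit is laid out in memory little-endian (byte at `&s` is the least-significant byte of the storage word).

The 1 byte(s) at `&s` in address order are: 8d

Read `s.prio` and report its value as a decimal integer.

3

[0]=0x8d (little-endian) → word 0x8d
lvl:1 @ bit 0 → (0x8d>>0)&0x1 = 0x1
addr_hi:1 @ bit 1 → (0x8d>>1)&0x1 = 0x0
prio:2 @ bit 2 → (0x8d>>2)&0x3 = 0x3  ←
opcode:2 @ bit 4 → (0x8d>>4)&0x3 = 0x0
cnt:1 @ bit 6 → (0x8d>>6)&0x1 = 0x0
state:1 @ bit 7 → (0x8d>>7)&0x1 = 0x1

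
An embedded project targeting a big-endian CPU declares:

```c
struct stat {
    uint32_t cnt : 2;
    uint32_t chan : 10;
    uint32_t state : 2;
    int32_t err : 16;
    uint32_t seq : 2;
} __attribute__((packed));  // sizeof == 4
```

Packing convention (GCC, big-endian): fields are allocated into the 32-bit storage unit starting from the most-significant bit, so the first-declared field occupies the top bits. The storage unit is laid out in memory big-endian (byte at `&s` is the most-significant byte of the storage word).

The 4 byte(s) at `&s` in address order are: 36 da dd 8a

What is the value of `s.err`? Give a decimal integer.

-18590

[0]=0x36 [1]=0xda [2]=0xdd [3]=0x8a (big-endian) → word 0x36dadd8a
cnt [30+:2] = (word>>30) & 0x3 = 0
chan [20+:10] = (word>>20) & 0x3ff = 877
state [18+:2] = (word>>18) & 0x3 = 2
err [2+:16] = (word>>2) & 0xffff = 46946  ←
seq [0+:2] = (word>>0) & 0x3 = 2
err signed 16b, MSB=1: 46946 - 65536 = -18590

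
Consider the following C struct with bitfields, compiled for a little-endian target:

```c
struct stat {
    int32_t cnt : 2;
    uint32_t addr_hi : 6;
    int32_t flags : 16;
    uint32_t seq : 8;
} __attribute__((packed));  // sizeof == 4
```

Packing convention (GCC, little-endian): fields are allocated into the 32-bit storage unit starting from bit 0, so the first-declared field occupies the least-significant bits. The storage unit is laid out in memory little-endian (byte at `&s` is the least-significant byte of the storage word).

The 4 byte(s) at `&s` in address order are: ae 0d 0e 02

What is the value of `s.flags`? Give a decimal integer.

[0]=0xae [1]=0x0d [2]=0x0e [3]=0x02 (little-endian) → word 0x020e0dae
cnt:2 @ bit 0 → (0x020e0dae>>0)&0x3 = 0x2
addr_hi:6 @ bit 2 → (0x020e0dae>>2)&0x3f = 0x2b
flags:16 @ bit 8 → (0x020e0dae>>8)&0xffff = 0xe0d  ←
seq:8 @ bit 24 → (0x020e0dae>>24)&0xff = 0x2
flags signed 16b, MSB=0: value = 3597

3597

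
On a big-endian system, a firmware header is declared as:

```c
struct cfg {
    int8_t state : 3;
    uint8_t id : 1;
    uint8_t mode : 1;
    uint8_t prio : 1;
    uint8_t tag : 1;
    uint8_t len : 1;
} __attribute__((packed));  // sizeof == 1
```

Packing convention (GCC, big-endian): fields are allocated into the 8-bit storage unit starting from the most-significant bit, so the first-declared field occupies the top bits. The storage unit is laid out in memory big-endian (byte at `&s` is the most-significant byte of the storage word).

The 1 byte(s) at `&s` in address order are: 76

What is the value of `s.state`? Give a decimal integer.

3

[0]=0x76 (big-endian) → word 0x76
state [5+:3] = (word>>5) & 0x7 = 3  ←
id [4+:1] = (word>>4) & 0x1 = 1
mode [3+:1] = (word>>3) & 0x1 = 0
prio [2+:1] = (word>>2) & 0x1 = 1
tag [1+:1] = (word>>1) & 0x1 = 1
len [0+:1] = (word>>0) & 0x1 = 0
state signed 3b, MSB=0: value = 3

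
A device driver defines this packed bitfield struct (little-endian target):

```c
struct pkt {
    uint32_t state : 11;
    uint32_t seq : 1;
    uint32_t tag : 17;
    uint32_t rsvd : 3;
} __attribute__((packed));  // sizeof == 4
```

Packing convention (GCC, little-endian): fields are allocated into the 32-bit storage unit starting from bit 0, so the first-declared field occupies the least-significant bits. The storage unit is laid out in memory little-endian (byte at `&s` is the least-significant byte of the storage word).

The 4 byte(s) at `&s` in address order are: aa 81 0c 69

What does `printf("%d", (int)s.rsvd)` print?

[0]=0xaa [1]=0x81 [2]=0x0c [3]=0x69 (little-endian) → word 0x690c81aa
state:11 @ bit 0 → (0x690c81aa>>0)&0x7ff = 0x1aa
seq:1 @ bit 11 → (0x690c81aa>>11)&0x1 = 0x0
tag:17 @ bit 12 → (0x690c81aa>>12)&0x1ffff = 0x90c8
rsvd:3 @ bit 29 → (0x690c81aa>>29)&0x7 = 0x3  ←

3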